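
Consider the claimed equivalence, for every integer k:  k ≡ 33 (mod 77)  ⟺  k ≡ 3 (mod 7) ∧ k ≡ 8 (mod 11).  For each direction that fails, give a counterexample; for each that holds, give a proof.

(→) This fails: k = 33 gives 33 ≡ 33 (mod 77) but 33 ≡ 5 (mod 7), so the conjunction on the right does not hold.

(←) This fails: k = 52 satisfies both congruences on the right (52 ≡ 3 mod 7 and 52 ≡ 8 mod 11) yet 52 ≡ 52 (mod 77), not 33.

(⇒) fails and (⇐) fails.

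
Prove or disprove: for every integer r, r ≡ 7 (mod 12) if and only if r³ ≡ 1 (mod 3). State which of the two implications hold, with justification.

The forward direction holds; the converse fails.

(⇒) Suppose r ≡ 7 (mod 12). Then r³ ≡ 7³ = 343 (mod 12), and since 3 ∣ 12, also r³ ≡ 1 (mod 3).

(⇐) This fails: take r = 1. Then 1³ = 1 ≡ 1 (mod 3), yet 1 ≡ 1 (mod 12), not 7.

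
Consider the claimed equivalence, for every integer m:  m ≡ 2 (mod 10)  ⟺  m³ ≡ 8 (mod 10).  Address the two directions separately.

(⟸) Suppose m³ ≡ 8 (mod 10). The only residue r in {0, …, 9} with r³ ≡ 8 (mod 10) is r = 2, so m ≡ 2 (mod 10).

(⟹) Suppose m ≡ 2 (mod 10). Write m = 10j + 2. Then (10j + 2)³ = 1000j³ + 600j² + 120j + 8 = 10(100j³ + 60j² + 12j) + 8, so m³ ≡ 8 (mod 10).

The biconditional holds.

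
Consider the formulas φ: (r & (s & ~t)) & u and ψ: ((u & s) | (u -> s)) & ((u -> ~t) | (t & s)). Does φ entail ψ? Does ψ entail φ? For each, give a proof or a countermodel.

(⇐) This fails. Under u = F, r = F, s = F, t = F, the left side is false but the right side is true.

(⇒) Assume the antecedent. If u is true, the antecedent forces (u = T, r = T, s = T, t = F), and the consequent holds there. If u is false, the antecedent cannot hold. Either way the consequent holds.

(⇒) holds; (⇐) fails.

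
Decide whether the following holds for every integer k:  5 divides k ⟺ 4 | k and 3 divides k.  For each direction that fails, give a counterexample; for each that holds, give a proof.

[⇒] This fails: take k = 5. Certainly 5 ∣ 5, but 4 ∤ 5.

[⇐] This fails: take k = 12. Both 4 ∣ 12 and 3 ∣ 12, yet 12 is not a multiple of 5 (since 12 = 2·5 + 2), so 5 ∤ 12.

Neither implication holds.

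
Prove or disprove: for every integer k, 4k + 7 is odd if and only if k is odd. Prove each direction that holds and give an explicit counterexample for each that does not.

(⟹) This fails: take k = 6. Then 4k + 7 = 31, which is odd, yet k = 6 is even, not odd.

(⟸) Suppose k is odd. Since 4 is even, 4k is even for every k, so 4k + 7 has the same parity as 7, which is odd. Hence 4k + 7 is odd.

Only the reverse direction holds.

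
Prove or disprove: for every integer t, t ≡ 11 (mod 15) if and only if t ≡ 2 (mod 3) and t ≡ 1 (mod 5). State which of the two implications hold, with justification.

Both implications hold.

(⇒) Suppose t ≡ 11 (mod 15); write t = 15j + 11. Since 3 ∣ 15, reducing mod 3 gives t ≡ 11 ≡ 2 (mod 3); since 5 ∣ 15, reducing mod 5 gives t ≡ 11 ≡ 1 (mod 5).

(⇐) Conversely, if t ≡ 2 (mod 3) and t ≡ 1 (mod 5), then by the Chinese remainder theorem t ≡ 11 (mod 15). This is exactly t ≡ 11 (mod 15).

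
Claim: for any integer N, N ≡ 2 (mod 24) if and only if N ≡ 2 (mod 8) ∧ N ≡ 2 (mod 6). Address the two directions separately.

(←) If N ≡ 2 (mod 8) and N ≡ 2 (mod 6), then by the Chinese remainder theorem N ≡ 2 (mod 24). This is exactly N ≡ 2 (mod 24).

(→) Suppose N ≡ 2 (mod 24); write N = 24j + 2. Since 8 ∣ 24, reducing mod 8 gives N ≡ 2 (mod 8); since 6 ∣ 24, reducing mod 6 gives N ≡ 2 (mod 6).

Both directions hold.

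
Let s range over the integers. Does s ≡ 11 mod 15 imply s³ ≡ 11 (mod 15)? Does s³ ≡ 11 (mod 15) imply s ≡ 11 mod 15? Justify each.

Forward direction. Suppose s ≡ 11 mod 15. Write s = 15j + 11. Then (15j + 11)³ = 3375j³ + 7425j² + 5445j + 1331 = 15(225j³ + 495j² + 363j + 88) + 11, so s³ ≡ 11 (mod 15).

Converse. Suppose s³ ≡ 11 (mod 15). The only residue r in {0, …, 14} with r³ ≡ 11 (mod 15) is r = 11, so s ≡ 11 (mod 15).

Both directions hold; the statement is true.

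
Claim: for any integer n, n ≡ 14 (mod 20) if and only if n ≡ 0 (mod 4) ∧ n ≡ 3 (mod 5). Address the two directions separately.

(⇒) This fails: n = 14 gives 14 ≡ 14 (mod 20) but 14 ≡ 2 (mod 4), so the conjunction on the right does not hold.

(⇐) This fails: n = 8 satisfies both congruences on the right (8 ≡ 0 mod 4 and 8 ≡ 3 mod 5) yet 8 ≡ 8 (mod 20), not 14.

Both directions fail.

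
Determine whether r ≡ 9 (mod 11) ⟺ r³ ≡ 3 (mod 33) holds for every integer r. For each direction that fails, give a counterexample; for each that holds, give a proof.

Forward direction. This fails: take r = 20. Then 20 ≡ 9 (mod 11), but 20³ = 8000 ≡ 14 (mod 33), not 3.

Converse. The residues r modulo 33 with r³ ≡ 3 (mod 33) are exactly {9}, and each is ≡ 9 (mod 11).

(⇒) fails; (⇐) holds.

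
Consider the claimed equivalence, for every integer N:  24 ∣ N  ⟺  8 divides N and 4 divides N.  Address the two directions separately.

Only the forward direction holds.

(→) If 24 ∣ N, write N = 24q. Since 24 = 3·8, N = 8·(3q), so 8 ∣ N; and since 24 = 6·4, N = 4·(6q), so 4 ∣ N.

(←) This fails: take N = 8. Both 8 ∣ 8 and 4 ∣ 8, yet 8 is not a multiple of 24 (since 8 = 0·24 + 8), so 24 ∤ 8.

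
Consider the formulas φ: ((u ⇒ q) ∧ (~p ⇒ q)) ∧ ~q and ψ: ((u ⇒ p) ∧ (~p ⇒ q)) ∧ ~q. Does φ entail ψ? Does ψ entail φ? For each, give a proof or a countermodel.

The forward direction holds; the converse fails.

Forward direction. Assume the antecedent. If u is true, the antecedent cannot hold. If u is false, the antecedent forces (u = F, p = T, q = F), and ((u ⇒ p) ∧ (~p ⇒ q)) ∧ ~q holds there. Either way ((u ⇒ p) ∧ (~p ⇒ q)) ∧ ~q holds.

Converse. This fails. Under u = T, p = T, q = F, the left side is false but the right side is true.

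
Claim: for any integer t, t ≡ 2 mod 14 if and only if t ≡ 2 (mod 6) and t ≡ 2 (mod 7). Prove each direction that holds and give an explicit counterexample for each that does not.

[⇒] This fails: t = 16 gives 16 ≡ 2 (mod 14) but 16 ≡ 4 (mod 6), so the conjunction on the right does not hold.

[⇐] Conversely, if t ≡ 2 (mod 6) and t ≡ 2 (mod 7), then by the Chinese remainder theorem t ≡ 2 (mod 42). Since 2 ≡ 2 (mod 14) and 14 ∣ 42, we get t ≡ 2 (mod 14).

Not equivalent: only (⇐) holds.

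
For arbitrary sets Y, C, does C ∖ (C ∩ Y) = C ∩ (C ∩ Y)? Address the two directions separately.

Forward inclusion. This inclusion fails. Take Y = ∅, C = {1}; then 1 ∈ C ∖ (C ∩ Y) but 1 ∉ C ∩ (C ∩ Y).

Reverse inclusion. This inclusion fails. Take Y = {1}, C = {1}; then 1 ∈ C ∩ (C ∩ Y) but 1 ∉ C ∖ (C ∩ Y).

Both inclusions fail.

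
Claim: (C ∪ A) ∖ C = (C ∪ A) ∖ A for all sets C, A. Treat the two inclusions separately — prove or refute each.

(⊆) fails and (⊇) fails.

(⟹) This inclusion fails. Take C = ∅, A = {1}; then 1 ∈ (C ∪ A) ∖ C but 1 ∉ (C ∪ A) ∖ A.

(⟸) This inclusion fails. Take C = {1}, A = ∅; then 1 ∈ (C ∪ A) ∖ A but 1 ∉ (C ∪ A) ∖ C.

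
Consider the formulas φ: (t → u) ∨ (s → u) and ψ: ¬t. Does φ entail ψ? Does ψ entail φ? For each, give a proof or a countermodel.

Only the reverse direction holds.

[⇐] Assume the antecedent. If s is true, the antecedent forces (s = T, t = F, u = F) or (s = T, t = F, u = T), and (t → u) ∨ (s → u) holds there. If s is false, (t → u) ∨ (s → u) reduces to true regardless of the other variables. Either way (t → u) ∨ (s → u) holds.

[⇒] This fails. Under s = F, t = T, u = F, the left side is true but the right side is false.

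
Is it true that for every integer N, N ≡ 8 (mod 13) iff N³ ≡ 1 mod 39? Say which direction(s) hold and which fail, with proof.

Both directions fail.

(⇒) This fails: take N = 8. Then 8 ≡ 8 (mod 13), but 8³ = 512 ≡ 5 (mod 39), not 1.

(⇐) This fails: take N = 1. Then 1³ = 1 ≡ 1 (mod 39), yet 1 ≡ 1 (mod 13), not 8.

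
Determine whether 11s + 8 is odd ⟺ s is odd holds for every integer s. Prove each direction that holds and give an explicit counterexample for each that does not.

(→) Suppose 11s + 8 is odd. Since 11 is odd, 11s and s have the same parity, so 11s + 8 ≡ s + 8 (mod 2). As 8 is even, 11s + 8 is odd exactly when s is odd. Thus s is odd.

(←) Conversely, suppose s is odd; write s = 2j + 1. Then 11s + 8 = 11·(2j + 1) + 8 = 2·11j + 19, which is odd.

Both directions hold.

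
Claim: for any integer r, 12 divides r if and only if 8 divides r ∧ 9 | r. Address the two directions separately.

(→) This fails: take r = 12. Certainly 12 ∣ 12, but 8 ∤ 12.

(←) Suppose 8 ∣ r and 9 ∣ r. Any common multiple of 8 and 9 is a multiple of their lcm; here gcd(8, 9) = 1, so lcm(8, 9) = 8·9 = 72, so 72 ∣ r. Since 12 ∣ 72, it follows that 12 ∣ r.

The forward direction fails; the converse holds.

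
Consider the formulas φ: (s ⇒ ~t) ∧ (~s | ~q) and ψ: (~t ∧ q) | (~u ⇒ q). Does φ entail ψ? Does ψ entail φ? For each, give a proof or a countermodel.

(⇒) This fails. Under t = F, s = F, q = F, u = F, the left side is true but the right side is false.

(⇐) This fails. Under t = F, s = T, q = T, u = F, the left side is false but the right side is true.

Both directions fail.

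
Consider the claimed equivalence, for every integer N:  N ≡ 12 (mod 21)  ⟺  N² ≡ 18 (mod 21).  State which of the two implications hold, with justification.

(→) Suppose N ≡ 12 (mod 21). Write N = 21j + 12. Then (21j + 12)² = 441j² + 504j + 144 = 21(21j² + 24j + 6) + 18, so N² ≡ 18 (mod 21).

(←) This fails: take N = 9. Then 9² = 81 ≡ 18 (mod 21), yet 9 ≡ 9 (mod 21), not 12.

Only the forward direction holds.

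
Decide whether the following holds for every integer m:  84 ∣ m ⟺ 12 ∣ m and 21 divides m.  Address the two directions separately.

(⇐) Suppose 12 ∣ m and 21 ∣ m. Any common multiple of 12 and 21 is a multiple of their lcm; here lcm(12, 21) = 12·21/gcd(12, 21) = 252/3 = 84, so 84 ∣ m.

(⇒) If 84 ∣ m, write m = 84q. Since 84 = 7·12, m = 12·(7q), so 12 ∣ m; and since 84 = 4·21, m = 21·(4q), so 21 ∣ m.

Both directions hold; the statement is true.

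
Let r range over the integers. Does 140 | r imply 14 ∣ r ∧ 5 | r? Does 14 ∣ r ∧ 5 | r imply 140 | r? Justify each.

[⇐] This fails: take r = 70. Both 14 ∣ 70 and 5 ∣ 70, yet 70 is not a multiple of 140 (since 70 = 0·140 + 70), so 140 ∤ 70.

[⇒] If 140 ∣ r, write r = 140q. Since 140 = 10·14, r = 14·(10q), so 14 ∣ r; and since 140 = 28·5, r = 5·(28q), so 5 ∣ r.

Not equivalent: only (⇒) holds.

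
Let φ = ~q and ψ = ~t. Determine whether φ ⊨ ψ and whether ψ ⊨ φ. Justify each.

(⟹) This fails. Under t = T, q = F, the left side is true but the right side is false.

(⟸) This fails. Under t = F, q = T, the left side is false but the right side is true.

Both directions fail.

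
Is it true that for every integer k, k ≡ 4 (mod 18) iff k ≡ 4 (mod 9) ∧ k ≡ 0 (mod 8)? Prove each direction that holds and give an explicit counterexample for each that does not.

Not equivalent: only (⇐) holds.

[⇐] If k ≡ 4 (mod 9) and k ≡ 0 (mod 8), then by the Chinese remainder theorem k ≡ 40 (mod 72). Since 40 ≡ 4 (mod 18) and 18 ∣ 72, we get k ≡ 4 (mod 18).

[⇒] This fails: k = 58 gives 58 ≡ 4 (mod 18) but 58 ≡ 2 (mod 8), so the conjunction on the right does not hold.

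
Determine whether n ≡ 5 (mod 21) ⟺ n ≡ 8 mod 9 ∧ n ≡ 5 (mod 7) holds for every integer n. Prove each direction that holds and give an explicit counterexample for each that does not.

Not equivalent: only (⇐) holds.

(⟸) If n ≡ 8 (mod 9) and n ≡ 5 (mod 7), then by the Chinese remainder theorem n ≡ 26 (mod 63). Since 26 ≡ 5 (mod 21) and 21 ∣ 63, we get n ≡ 5 (mod 21).

(⟹) This fails: n = 5 gives 5 ≡ 5 (mod 21) but 5 ≡ 5 (mod 9), so the conjunction on the right does not hold.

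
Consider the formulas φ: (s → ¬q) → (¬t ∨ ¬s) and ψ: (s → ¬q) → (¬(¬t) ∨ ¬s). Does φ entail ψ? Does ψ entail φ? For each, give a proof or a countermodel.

Neither implication holds.

(→) This fails. Under s = T, q = F, t = F, the left side is true but the right side is false.

(←) This fails. Under s = T, q = F, t = T, the left side is false but the right side is true.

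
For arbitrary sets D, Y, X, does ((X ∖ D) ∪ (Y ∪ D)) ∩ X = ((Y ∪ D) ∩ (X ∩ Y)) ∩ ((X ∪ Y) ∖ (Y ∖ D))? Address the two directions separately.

The sets are not equal: only the reverse inclusion holds.

(⟹) This inclusion fails. Take D = ∅, Y = ∅, X = {1}; then 1 ∈ ((X ∖ D) ∪ (Y ∪ D)) ∩ X but 1 ∉ ((Y ∪ D) ∩ (X ∩ Y)) ∩ ((X ∪ Y) ∖ (Y ∖ D)).

(⟸) Let x ∈ ((Y ∪ D) ∩ (X ∩ Y)) ∩ ((X ∪ Y) ∖ (Y ∖ D)). Then x ∈ D ∩ Y ∩ X, from which x ∈ ((X ∖ D) ∪ (Y ∪ D)) ∩ X.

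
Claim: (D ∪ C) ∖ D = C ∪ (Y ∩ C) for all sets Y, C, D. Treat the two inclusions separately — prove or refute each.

Only the forward inclusion holds.

Forward inclusion. Let x ∈ (D ∪ C) ∖ D. Then either x ∈ C and x ∉ Y, D; or x ∈ Y ∩ C and x ∉ D. In each case x ∈ C ∪ (Y ∩ C), so (D ∪ C) ∖ D ⊆ C ∪ (Y ∩ C).

Reverse inclusion. This inclusion fails. Take Y = ∅, C = {1}, D = {1}; then 1 ∈ C ∪ (Y ∩ C) but 1 ∉ (D ∪ C) ∖ D.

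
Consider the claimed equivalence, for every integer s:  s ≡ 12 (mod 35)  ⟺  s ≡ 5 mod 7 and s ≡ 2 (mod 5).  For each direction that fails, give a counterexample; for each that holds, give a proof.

The biconditional holds.

(⇒) Suppose s ≡ 12 (mod 35); write s = 35j + 12. Since 7 ∣ 35, reducing mod 7 gives s ≡ 12 ≡ 5 (mod 7); since 5 ∣ 35, reducing mod 5 gives s ≡ 12 ≡ 2 (mod 5).

(⇐) Conversely, if s ≡ 5 (mod 7) and s ≡ 2 (mod 5), then by the Chinese remainder theorem s ≡ 12 (mod 35). This is exactly s ≡ 12 (mod 35).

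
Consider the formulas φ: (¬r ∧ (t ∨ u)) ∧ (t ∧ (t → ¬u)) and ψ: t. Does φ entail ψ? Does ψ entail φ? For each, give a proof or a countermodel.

(⟹) Assume the antecedent. If r is true, the antecedent cannot hold. If r is false, the antecedent forces (r = F, u = F, t = T), and t holds there. Either way t holds.

(⟸) This fails. Under r = T, u = F, t = T, the left side is false but the right side is true.

The forward direction holds; the converse fails.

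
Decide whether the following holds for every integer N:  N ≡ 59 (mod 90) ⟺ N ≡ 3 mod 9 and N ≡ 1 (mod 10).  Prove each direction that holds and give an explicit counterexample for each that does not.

(→) This fails: N = 59 gives 59 ≡ 59 (mod 90) but 59 ≡ 5 (mod 9), so the conjunction on the right does not hold.

(←) This fails: N = 21 satisfies both congruences on the right (21 ≡ 3 mod 9 and 21 ≡ 1 mod 10) yet 21 ≡ 21 (mod 90), not 59.

Neither implication holds.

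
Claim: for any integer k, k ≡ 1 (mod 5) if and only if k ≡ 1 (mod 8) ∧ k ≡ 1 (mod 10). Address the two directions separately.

[⇒] This fails: k = 36 gives 36 ≡ 1 (mod 5) but 36 ≡ 4 (mod 8), so the conjunction on the right does not hold.

[⇐] Conversely, if k ≡ 1 (mod 8) and k ≡ 1 (mod 10), then by the Chinese remainder theorem k ≡ 1 (mod 40). Since 1 ≡ 1 (mod 5) and 5 ∣ 40, we get k ≡ 1 (mod 5).

Only the reverse direction holds.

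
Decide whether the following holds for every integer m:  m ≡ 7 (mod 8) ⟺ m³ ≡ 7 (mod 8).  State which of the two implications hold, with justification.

Both directions hold; the statement is true.

(→) Suppose m ≡ 7 (mod 8). Write m = 8j + 7. Then (8j + 7)³ = 512j³ + 1344j² + 1176j + 343 = 8(64j³ + 168j² + 147j + 42) + 7, so m³ ≡ 7 (mod 8).

(←) Conversely, suppose m³ ≡ 7 (mod 8). The only residue r in {0, …, 7} with r³ ≡ 7 (mod 8) is r = 7, so m ≡ 7 (mod 8).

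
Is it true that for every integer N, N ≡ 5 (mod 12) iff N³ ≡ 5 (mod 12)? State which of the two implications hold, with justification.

Both directions hold; the statement is true.

[⇒] Suppose N ≡ 5 (mod 12). Write N = 12j + 5. Then (12j + 5)³ = 1728j³ + 2160j² + 900j + 125 = 12(144j³ + 180j² + 75j + 10) + 5, so N³ ≡ 5 (mod 12).

[⇐] For the converse, argue contrapositively. If N ≢ 5 (mod 12), then N is congruent to one of 0, 1, 2, 3, 4, 6, 7, 8, 9, 10, 11 modulo 12, and these give N³ ≡ 0, 1, 8, 3, 4, 0, 7, 8, 9, 4, 11 respectively — never 5.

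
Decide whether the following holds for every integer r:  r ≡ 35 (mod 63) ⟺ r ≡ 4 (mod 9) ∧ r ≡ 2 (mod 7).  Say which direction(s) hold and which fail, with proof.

(⇒) This fails: r = 35 gives 35 ≡ 35 (mod 63) but 35 ≡ 8 (mod 9), so the conjunction on the right does not hold.

(⇐) This fails: r = 58 satisfies both congruences on the right (58 ≡ 4 mod 9 and 58 ≡ 2 mod 7) yet 58 ≡ 58 (mod 63), not 35.

Neither direction holds.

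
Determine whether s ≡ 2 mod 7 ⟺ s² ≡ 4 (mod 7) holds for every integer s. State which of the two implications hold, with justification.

The forward direction holds; the converse fails.

[⇐] This fails: take s = 5. Then 5² = 25 ≡ 4 (mod 7), yet 5 ≡ 5 (mod 7), not 2.

[⇒] Suppose s ≡ 2 mod 7. Write s = 7j + 2. Then (7j + 2)² = 49j² + 28j + 4 = 7(7j² + 4j) + 4, so s² ≡ 4 (mod 7).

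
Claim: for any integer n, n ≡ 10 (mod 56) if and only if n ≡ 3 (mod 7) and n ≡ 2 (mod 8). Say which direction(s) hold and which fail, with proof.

Both directions hold.

(⟹) Suppose n ≡ 10 (mod 56); write n = 56j + 10. Since 7 ∣ 56, reducing mod 7 gives n ≡ 10 ≡ 3 (mod 7); since 8 ∣ 56, reducing mod 8 gives n ≡ 10 ≡ 2 (mod 8).

(⟸) Conversely, if n ≡ 3 (mod 7) and n ≡ 2 (mod 8), then by the Chinese remainder theorem n ≡ 10 (mod 56). This is exactly n ≡ 10 (mod 56).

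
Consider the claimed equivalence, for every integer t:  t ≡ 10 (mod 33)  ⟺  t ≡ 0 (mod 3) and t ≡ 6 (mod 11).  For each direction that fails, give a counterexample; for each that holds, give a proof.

Both directions fail.

(⟹) This fails: t = 10 gives 10 ≡ 10 (mod 33) but 10 ≡ 1 (mod 3), so the conjunction on the right does not hold.

(⟸) This fails: t = 6 satisfies both congruences on the right (6 ≡ 0 mod 3 and 6 ≡ 6 mod 11) yet 6 ≡ 6 (mod 33), not 10.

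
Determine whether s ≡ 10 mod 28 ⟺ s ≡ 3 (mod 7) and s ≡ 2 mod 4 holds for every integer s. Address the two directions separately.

Both implications hold.

(⇒) Suppose s ≡ 10 (mod 28); write s = 28j + 10. Since 7 ∣ 28, reducing mod 7 gives s ≡ 10 ≡ 3 (mod 7); since 4 ∣ 28, reducing mod 4 gives s ≡ 10 ≡ 2 (mod 4).

(⇐) Conversely, if s ≡ 3 (mod 7) and s ≡ 2 (mod 4), then by the Chinese remainder theorem s ≡ 10 (mod 28). This is exactly s ≡ 10 (mod 28).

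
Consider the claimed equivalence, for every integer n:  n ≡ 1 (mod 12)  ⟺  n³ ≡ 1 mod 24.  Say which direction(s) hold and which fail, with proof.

Only the converse holds.

(⟹) This fails: take n = 13. Then 13 ≡ 1 (mod 12), but 13³ = 2197 ≡ 13 (mod 24), not 1.

(⟸) Conversely, the residues r modulo 24 with r³ ≡ 1 (mod 24) are exactly {1}, and each is ≡ 1 (mod 12).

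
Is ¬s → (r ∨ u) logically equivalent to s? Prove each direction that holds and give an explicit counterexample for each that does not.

[⇒] This fails. Under r = T, s = F, u = F, the left side is true but the right side is false.

[⇐] Assume the antecedent. If r is true, ¬s → (r ∨ u) reduces to true regardless of the other variables. If r is false, the antecedent forces (r = F, s = T, u = F) or (r = F, s = T, u = T), and ¬s → (r ∨ u) holds there. Either way ¬s → (r ∨ u) holds.

(⇒) fails; (⇐) holds.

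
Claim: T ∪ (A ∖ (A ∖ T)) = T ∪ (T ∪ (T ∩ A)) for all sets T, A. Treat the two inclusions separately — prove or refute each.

Forward inclusion. Let x ∈ T ∪ (A ∖ (A ∖ T)). Then either x ∈ T and x ∉ A; or x ∈ T ∩ A. In each case x ∈ T ∪ (T ∪ (T ∩ A)), so T ∪ (A ∖ (A ∖ T)) ⊆ T ∪ (T ∪ (T ∩ A)).

Reverse inclusion. Let x ∈ T ∪ (T ∪ (T ∩ A)). Then either x ∈ T and x ∉ A; or x ∈ T ∩ A. In each case x ∈ T ∪ (A ∖ (A ∖ T)), so T ∪ (T ∪ (T ∩ A)) ⊆ T ∪ (A ∖ (A ∖ T)).

The two sets are equal.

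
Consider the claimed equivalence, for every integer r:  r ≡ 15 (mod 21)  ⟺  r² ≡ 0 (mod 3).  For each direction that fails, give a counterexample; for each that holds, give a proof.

(⇒) holds; (⇐) fails.

(⇒) Suppose r ≡ 15 (mod 21). Then r² ≡ 15² = 225 (mod 21), and since 3 ∣ 21, also r² ≡ 0 (mod 3).

(⇐) This fails: take r = 0. Then 0² = 0 ≡ 0 (mod 3), yet 0 ≡ 0 (mod 21), not 15.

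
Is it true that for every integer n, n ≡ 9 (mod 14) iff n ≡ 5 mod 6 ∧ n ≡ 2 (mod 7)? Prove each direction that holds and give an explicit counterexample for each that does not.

Converse. If n ≡ 5 (mod 6) and n ≡ 2 (mod 7), then by the Chinese remainder theorem n ≡ 23 (mod 42). Since 23 ≡ 9 (mod 14) and 14 ∣ 42, we get n ≡ 9 (mod 14).

Forward direction. This fails: n = 9 gives 9 ≡ 9 (mod 14) but 9 ≡ 3 (mod 6), so the conjunction on the right does not hold.

The forward direction fails; the converse holds.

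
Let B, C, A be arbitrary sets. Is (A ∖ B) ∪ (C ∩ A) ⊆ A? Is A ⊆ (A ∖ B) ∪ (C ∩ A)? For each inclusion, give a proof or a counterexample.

Reverse inclusion. This inclusion fails. Take B = {1}, C = ∅, A = {1}; then 1 ∈ A but 1 ∉ (A ∖ B) ∪ (C ∩ A).

Forward inclusion. Let x ∈ (A ∖ B) ∪ (C ∩ A). Then either x ∈ A and x ∉ B, C; or x ∈ C ∩ A and x ∉ B; or x ∈ B ∩ C ∩ A. In each case x ∈ A, so (A ∖ B) ∪ (C ∩ A) ⊆ A.

Only the forward inclusion holds.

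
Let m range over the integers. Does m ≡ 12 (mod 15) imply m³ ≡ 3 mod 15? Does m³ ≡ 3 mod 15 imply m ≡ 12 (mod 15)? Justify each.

Both directions hold; the statement is true.

Forward direction. Suppose m ≡ 12 (mod 15). Write m = 15j + 12. Then (15j + 12)³ = 3375j³ + 8100j² + 6480j + 1728 = 15(225j³ + 540j² + 432j + 115) + 3, so m³ ≡ 3 (mod 15).

Converse. Suppose m³ ≡ 3 (mod 15). The only residue r in {0, …, 14} with r³ ≡ 3 (mod 15) is r = 12, so m ≡ 12 (mod 15).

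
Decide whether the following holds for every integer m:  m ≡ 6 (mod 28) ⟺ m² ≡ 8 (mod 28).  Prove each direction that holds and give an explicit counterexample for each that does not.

The forward direction holds; the converse fails.

[⇒] Suppose m ≡ 6 (mod 28). Write m = 28j + 6. Then (28j + 6)² = 784j² + 336j + 36 = 28(28j² + 12j + 1) + 8, so m² ≡ 8 (mod 28).

[⇐] This fails: take m = 8. Then 8² = 64 ≡ 8 (mod 28), yet 8 ≡ 8 (mod 28), not 6.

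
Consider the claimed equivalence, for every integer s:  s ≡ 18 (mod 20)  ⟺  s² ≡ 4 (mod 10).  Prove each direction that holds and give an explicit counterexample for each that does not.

Not equivalent: only (⇒) holds.

[⇐] This fails: take s = 2. Then 2² = 4 ≡ 4 (mod 10), yet 2 ≡ 2 (mod 20), not 18.

[⇒] Suppose s ≡ 18 (mod 20). Then s² ≡ 18² = 324 (mod 20), and since 10 ∣ 20, also s² ≡ 4 (mod 10).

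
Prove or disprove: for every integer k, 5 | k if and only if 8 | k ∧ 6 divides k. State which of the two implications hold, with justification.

(⇒) fails and (⇐) fails.

[⇒] This fails: take k = 5. Certainly 5 ∣ 5, but 8 ∤ 5.

[⇐] This fails: take k = 24. Both 8 ∣ 24 and 6 ∣ 24, yet 24 is not a multiple of 5 (since 24 = 4·5 + 4), so 5 ∤ 24.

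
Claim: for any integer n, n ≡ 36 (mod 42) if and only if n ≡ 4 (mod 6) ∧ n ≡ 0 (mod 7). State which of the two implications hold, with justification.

(⟹) This fails: n = 36 gives 36 ≡ 36 (mod 42) but 36 ≡ 0 (mod 6), so the conjunction on the right does not hold.

(⟸) This fails: n = 28 satisfies both congruences on the right (28 ≡ 4 mod 6 and 28 ≡ 0 mod 7) yet 28 ≡ 28 (mod 42), not 36.

(⇒) fails and (⇐) fails.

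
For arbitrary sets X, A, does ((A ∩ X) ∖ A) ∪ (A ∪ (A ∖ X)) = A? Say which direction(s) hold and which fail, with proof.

(⊆) Let x ∈ ((A ∩ X) ∖ A) ∪ (A ∪ (A ∖ X)). Then either x ∈ A and x ∉ X; or x ∈ X ∩ A. In each case x ∈ A, so ((A ∩ X) ∖ A) ∪ (A ∪ (A ∖ X)) ⊆ A.

(⊇) Let x ∈ A. Then either x ∈ A and x ∉ X; or x ∈ X ∩ A. In each case x ∈ ((A ∩ X) ∖ A) ∪ (A ∪ (A ∖ X)), so A ⊆ ((A ∩ X) ∖ A) ∪ (A ∪ (A ∖ X)).

Both inclusions hold.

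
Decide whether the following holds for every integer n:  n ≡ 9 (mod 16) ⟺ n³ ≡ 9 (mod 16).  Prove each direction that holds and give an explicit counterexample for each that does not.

Both directions hold; the statement is true.

Converse. Suppose n³ ≡ 9 (mod 16). The only residue r in {0, …, 15} with r³ ≡ 9 (mod 16) is r = 9, so n ≡ 9 (mod 16).

Forward direction. Suppose n ≡ 9 (mod 16). Write n = 16j + 9. Then (16j + 9)³ = 4096j³ + 6912j² + 3888j + 729 = 16(256j³ + 432j² + 243j + 45) + 9, so n³ ≡ 9 (mod 16).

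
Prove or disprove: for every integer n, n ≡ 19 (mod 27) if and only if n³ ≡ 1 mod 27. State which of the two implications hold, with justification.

The forward direction holds; the converse fails.

(→) Suppose n ≡ 19 (mod 27). Write n = 27j + 19. Then (27j + 19)³ = 19683j³ + 41553j² + 29241j + 6859 = 27(729j³ + 1539j² + 1083j + 254) + 1, so n³ ≡ 1 (mod 27).

(←) This fails: take n = 1. Then 1³ = 1 ≡ 1 (mod 27), yet 1 ≡ 1 (mod 27), not 19.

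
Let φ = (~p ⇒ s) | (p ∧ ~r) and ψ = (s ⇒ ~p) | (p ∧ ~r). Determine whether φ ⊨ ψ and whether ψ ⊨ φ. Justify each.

Neither direction holds.

Forward direction. This fails. Under r = T, s = T, p = T, the left side is true but the right side is false.

Converse. This fails. Under r = F, s = F, p = F, the left side is false but the right side is true.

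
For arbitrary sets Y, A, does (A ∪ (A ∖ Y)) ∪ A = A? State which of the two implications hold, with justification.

(⊆) Let x ∈ (A ∪ (A ∖ Y)) ∪ A. Then either x ∈ A and x ∉ Y; or x ∈ Y ∩ A. In each case x ∈ A, so (A ∪ (A ∖ Y)) ∪ A ⊆ A.

(⊇) Let x ∈ A. Then either x ∈ A and x ∉ Y; or x ∈ Y ∩ A. In each case x ∈ (A ∪ (A ∖ Y)) ∪ A, so A ⊆ (A ∪ (A ∖ Y)) ∪ A.

Both inclusions hold.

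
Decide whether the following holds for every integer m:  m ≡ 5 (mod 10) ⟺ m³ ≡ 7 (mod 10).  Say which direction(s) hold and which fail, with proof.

Forward direction. This fails: take m = 5. Then 5 ≡ 5 (mod 10), but 5³ = 125 ≡ 5 (mod 10), not 7.

Converse. This fails: take m = 3. Then 3³ = 27 ≡ 7 (mod 10), yet 3 ≡ 3 (mod 10), not 5.

Neither implication holds.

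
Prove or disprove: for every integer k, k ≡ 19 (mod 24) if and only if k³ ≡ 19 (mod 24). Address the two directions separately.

Both directions hold; the statement is true.

(⇒) Suppose k ≡ 19 (mod 24). Write k = 24j + 19. Then (24j + 19)³ = 13824j³ + 32832j² + 25992j + 6859 = 24(576j³ + 1368j² + 1083j + 285) + 19, so k³ ≡ 19 (mod 24).

(⇐) Conversely, suppose k³ ≡ 19 (mod 24). The only residue r in {0, …, 23} with r³ ≡ 19 (mod 24) is r = 19, so k ≡ 19 (mod 24).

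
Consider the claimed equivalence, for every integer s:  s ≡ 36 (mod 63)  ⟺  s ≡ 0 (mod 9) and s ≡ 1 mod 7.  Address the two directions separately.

Forward direction. Suppose s ≡ 36 (mod 63); write s = 63j + 36. Since 9 ∣ 63, reducing mod 9 gives s ≡ 36 ≡ 0 (mod 9); since 7 ∣ 63, reducing mod 7 gives s ≡ 36 ≡ 1 (mod 7).

Converse. If s ≡ 0 (mod 9) and s ≡ 1 (mod 7), then by the Chinese remainder theorem s ≡ 36 (mod 63). This is exactly s ≡ 36 (mod 63).

Equivalent; both directions hold.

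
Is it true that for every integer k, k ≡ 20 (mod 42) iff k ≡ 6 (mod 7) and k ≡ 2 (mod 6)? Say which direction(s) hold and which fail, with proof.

Equivalent; both directions hold.

(→) Suppose k ≡ 20 (mod 42); write k = 42j + 20. Since 7 ∣ 42, reducing mod 7 gives k ≡ 20 ≡ 6 (mod 7); since 6 ∣ 42, reducing mod 6 gives k ≡ 20 ≡ 2 (mod 6).

(←) Conversely, if k ≡ 6 (mod 7) and k ≡ 2 (mod 6), then by the Chinese remainder theorem k ≡ 20 (mod 42). This is exactly k ≡ 20 (mod 42).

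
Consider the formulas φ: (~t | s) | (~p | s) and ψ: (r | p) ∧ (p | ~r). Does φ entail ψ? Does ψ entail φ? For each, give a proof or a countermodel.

Neither direction holds.

Forward direction. This fails. Under s = F, r = F, p = F, t = F, the left side is true but the right side is false.

Converse. This fails. Under s = F, r = F, p = T, t = T, the left side is false but the right side is true.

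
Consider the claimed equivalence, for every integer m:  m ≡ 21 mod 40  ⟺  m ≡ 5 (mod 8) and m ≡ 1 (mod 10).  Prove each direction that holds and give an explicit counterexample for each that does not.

Both directions hold; the statement is true.

(⟹) Suppose m ≡ 21 (mod 40); write m = 40j + 21. Since 8 ∣ 40, reducing mod 8 gives m ≡ 21 ≡ 5 (mod 8); since 10 ∣ 40, reducing mod 10 gives m ≡ 21 ≡ 1 (mod 10).

(⟸) Conversely, if m ≡ 5 (mod 8) and m ≡ 1 (mod 10), then by the Chinese remainder theorem m ≡ 21 (mod 40). This is exactly m ≡ 21 (mod 40).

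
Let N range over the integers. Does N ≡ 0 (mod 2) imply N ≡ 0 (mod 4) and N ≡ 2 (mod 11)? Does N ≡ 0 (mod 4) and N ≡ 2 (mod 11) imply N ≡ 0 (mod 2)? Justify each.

Only the converse holds.

(→) This fails: N = 0 gives 0 ≡ 0 (mod 2) but 0 ≡ 0 (mod 11), so the conjunction on the right does not hold.

(←) Conversely, if N ≡ 0 (mod 4) and N ≡ 2 (mod 11), then by the Chinese remainder theorem N ≡ 24 (mod 44). Since 24 ≡ 0 (mod 2) and 2 ∣ 44, we get N ≡ 0 (mod 2).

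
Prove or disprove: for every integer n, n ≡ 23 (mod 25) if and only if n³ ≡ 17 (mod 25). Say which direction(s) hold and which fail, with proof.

Both implications hold.

Forward direction. Suppose n ≡ 23 (mod 25). Write n = 25j + 23. Then (25j + 23)³ = 15625j³ + 43125j² + 39675j + 12167 = 25(625j³ + 1725j² + 1587j + 486) + 17, so n³ ≡ 17 (mod 25).

Converse. Suppose n³ ≡ 17 (mod 25). The only residue r in {0, …, 24} with r³ ≡ 17 (mod 25) is r = 23, so n ≡ 23 (mod 25).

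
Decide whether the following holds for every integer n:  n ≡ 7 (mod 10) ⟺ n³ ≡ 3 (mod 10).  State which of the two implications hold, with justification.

Both directions hold.

(⟹) Suppose n ≡ 7 (mod 10). Write n = 10j + 7. Then (10j + 7)³ = 1000j³ + 2100j² + 1470j + 343 = 10(100j³ + 210j² + 147j + 34) + 3, so n³ ≡ 3 (mod 10).

(⟸) For the converse, argue contrapositively. If n ≢ 7 (mod 10), then n is congruent to one of 0, 1, 2, 3, 4, 5, 6, 8, 9 modulo 10, and these give n³ ≡ 0, 1, 8, 7, 4, 5, 6, 2, 9 respectively — never 3.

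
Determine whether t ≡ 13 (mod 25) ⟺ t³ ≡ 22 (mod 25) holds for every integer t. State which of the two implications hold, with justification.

The biconditional holds.

(⇒) Suppose t ≡ 13 (mod 25). Write t = 25j + 13. Then (25j + 13)³ = 15625j³ + 24375j² + 12675j + 2197 = 25(625j³ + 975j² + 507j + 87) + 22, so t³ ≡ 22 (mod 25).

(⇐) Conversely, suppose t³ ≡ 22 (mod 25). The only residue r in {0, …, 24} with r³ ≡ 22 (mod 25) is r = 13, so t ≡ 13 (mod 25).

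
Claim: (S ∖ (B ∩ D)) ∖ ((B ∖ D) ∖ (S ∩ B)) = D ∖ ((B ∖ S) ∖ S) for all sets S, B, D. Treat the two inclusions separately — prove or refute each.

Neither inclusion holds.

(⟹) This inclusion fails. Take S = {1}, B = ∅, D = ∅; then 1 ∈ (S ∖ (B ∩ D)) ∖ ((B ∖ D) ∖ (S ∩ B)) but 1 ∉ D ∖ ((B ∖ S) ∖ S).

(⟸) This inclusion fails. Take S = ∅, B = ∅, D = {1}; then 1 ∈ D ∖ ((B ∖ S) ∖ S) but 1 ∉ (S ∖ (B ∩ D)) ∖ ((B ∖ D) ∖ (S ∩ B)).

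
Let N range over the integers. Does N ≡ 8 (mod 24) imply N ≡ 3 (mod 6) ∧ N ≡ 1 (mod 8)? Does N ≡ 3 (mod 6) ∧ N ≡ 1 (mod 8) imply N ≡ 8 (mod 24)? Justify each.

Neither direction holds.

(→) This fails: N = 8 gives 8 ≡ 8 (mod 24) but 8 ≡ 2 (mod 6), so the conjunction on the right does not hold.

(←) This fails: N = 9 satisfies both congruences on the right (9 ≡ 3 mod 6 and 9 ≡ 1 mod 8) yet 9 ≡ 9 (mod 24), not 8.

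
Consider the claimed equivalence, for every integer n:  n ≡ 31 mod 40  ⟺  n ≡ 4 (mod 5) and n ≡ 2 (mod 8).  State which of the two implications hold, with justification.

(→) This fails: n = 31 gives 31 ≡ 31 (mod 40) but 31 ≡ 1 (mod 5), so the conjunction on the right does not hold.

(←) This fails: n = 34 satisfies both congruences on the right (34 ≡ 4 mod 5 and 34 ≡ 2 mod 8) yet 34 ≡ 34 (mod 40), not 31.

(⇒) fails and (⇐) fails.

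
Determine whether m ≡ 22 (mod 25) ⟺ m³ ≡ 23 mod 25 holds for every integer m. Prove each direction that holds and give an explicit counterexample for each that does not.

(→) Suppose m ≡ 22 (mod 25). Write m = 25j + 22. Then (25j + 22)³ = 15625j³ + 41250j² + 36300j + 10648 = 25(625j³ + 1650j² + 1452j + 425) + 23, so m³ ≡ 23 (mod 25).

(←) Conversely, suppose m³ ≡ 23 (mod 25). The only residue r in {0, …, 24} with r³ ≡ 23 (mod 25) is r = 22, so m ≡ 22 (mod 25).

Equivalent; both directions hold.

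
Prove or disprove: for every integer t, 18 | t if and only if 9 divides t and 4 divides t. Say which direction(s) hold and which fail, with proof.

The forward direction fails; the converse holds.

(→) This fails: take t = 18. Certainly 18 ∣ 18, but 4 ∤ 18.

(←) Suppose 9 ∣ t and 4 ∣ t. Any common multiple of 9 and 4 is a multiple of their lcm; here gcd(9, 4) = 1, so lcm(9, 4) = 9·4 = 36, so 36 ∣ t. Since 18 ∣ 36, it follows that 18 ∣ t.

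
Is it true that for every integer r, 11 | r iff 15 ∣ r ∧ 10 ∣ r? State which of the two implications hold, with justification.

(⇒) This fails: take r = 11. Certainly 11 ∣ 11, but 15 ∤ 11.

(⇐) This fails: take r = 30. Both 15 ∣ 30 and 10 ∣ 30, yet 30 is not a multiple of 11 (since 30 = 2·11 + 8), so 11 ∤ 30.

Both directions fail.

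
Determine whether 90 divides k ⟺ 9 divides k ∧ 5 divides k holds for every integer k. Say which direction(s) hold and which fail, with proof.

(←) This fails: take k = 45. Both 9 ∣ 45 and 5 ∣ 45, yet 45 is not a multiple of 90 (since 45 = 0·90 + 45), so 90 ∤ 45.

(→) If 90 ∣ k, write k = 90q. Since 90 = 10·9, k = 9·(10q), so 9 ∣ k; and since 90 = 18·5, k = 5·(18q), so 5 ∣ k.

Not equivalent: only (⇒) holds.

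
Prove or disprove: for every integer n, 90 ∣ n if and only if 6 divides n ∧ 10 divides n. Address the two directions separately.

[⇒] If 90 ∣ n, write n = 90q. Since 90 = 15·6, n = 6·(15q), so 6 ∣ n; and since 90 = 9·10, n = 10·(9q), so 10 ∣ n.

[⇐] This fails: take n = 30. Both 6 ∣ 30 and 10 ∣ 30, yet 30 is not a multiple of 90 (since 30 = 0·90 + 30), so 90 ∤ 30.

Not equivalent: only (⇒) holds.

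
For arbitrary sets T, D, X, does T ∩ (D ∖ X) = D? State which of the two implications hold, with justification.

Only the forward inclusion holds.

(⊆) Let x ∈ T ∩ (D ∖ X). Then x ∈ T ∩ D and x ∉ X, from which x ∈ D.

(⊇) This inclusion fails. Take T = ∅, D = {1}, X = ∅; then 1 ∈ D but 1 ∉ T ∩ (D ∖ X).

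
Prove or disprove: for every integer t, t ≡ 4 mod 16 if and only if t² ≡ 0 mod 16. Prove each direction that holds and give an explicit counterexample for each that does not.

Only the forward implication holds.

[⇒] Suppose t ≡ 4 mod 16. Write t = 16j + 4. Then (16j + 4)² = 256j² + 128j + 16 = 16(16j² + 8j + 1) + 0, so t² ≡ 0 (mod 16).

[⇐] This fails: take t = 0. Then 0² = 0 ≡ 0 (mod 16), yet 0 ≡ 0 (mod 16), not 4.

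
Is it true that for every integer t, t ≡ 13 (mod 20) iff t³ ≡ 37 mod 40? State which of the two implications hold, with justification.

Forward direction. This fails: take t = 33. Then 33 ≡ 13 (mod 20), but 33³ = 35937 ≡ 17 (mod 40), not 37.

Converse. The residues r modulo 40 with r³ ≡ 37 (mod 40) are exactly {13}, and each is ≡ 13 (mod 20).

Not equivalent: only (⇐) holds.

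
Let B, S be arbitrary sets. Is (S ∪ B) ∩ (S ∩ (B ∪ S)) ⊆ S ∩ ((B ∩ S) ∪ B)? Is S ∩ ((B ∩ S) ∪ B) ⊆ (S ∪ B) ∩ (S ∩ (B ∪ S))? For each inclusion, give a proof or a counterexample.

The sets are not equal: only the reverse inclusion holds.

(⊆) This inclusion fails. Take B = ∅, S = {1}; then 1 ∈ (S ∪ B) ∩ (S ∩ (B ∪ S)) but 1 ∉ S ∩ ((B ∩ S) ∪ B).

(⊇) Let x ∈ S ∩ ((B ∩ S) ∪ B). Then x ∈ B ∩ S, from which x ∈ (S ∪ B) ∩ (S ∩ (B ∪ S)).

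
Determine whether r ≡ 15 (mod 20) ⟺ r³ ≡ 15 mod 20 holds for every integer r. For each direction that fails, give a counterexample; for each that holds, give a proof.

Both directions hold.

Converse. Suppose r³ ≡ 15 (mod 20). The only residue r in {0, …, 19} with r³ ≡ 15 (mod 20) is r = 15, so r ≡ 15 (mod 20).

Forward direction. Suppose r ≡ 15 (mod 20). Write r = 20j + 15. Then (20j + 15)³ = 8000j³ + 18000j² + 13500j + 3375 = 20(400j³ + 900j² + 675j + 168) + 15, so r³ ≡ 15 (mod 20).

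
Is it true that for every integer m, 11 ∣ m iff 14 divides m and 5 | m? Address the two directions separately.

(⇒) This fails: take m = 11. Certainly 11 ∣ 11, but 14 ∤ 11.

(⇐) This fails: take m = 70. Both 14 ∣ 70 and 5 ∣ 70, yet 70 is not a multiple of 11 (since 70 = 6·11 + 4), so 11 ∤ 70.

(⇒) fails and (⇐) fails.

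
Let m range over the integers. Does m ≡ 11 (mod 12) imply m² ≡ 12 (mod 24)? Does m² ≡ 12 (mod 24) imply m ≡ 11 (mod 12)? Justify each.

(⇒) fails and (⇐) fails.

Forward direction. This fails: take m = 11. Then 11 ≡ 11 (mod 12), but 11² = 121 ≡ 1 (mod 24), not 12.

Converse. This fails: take m = 6. Then 6² = 36 ≡ 12 (mod 24), yet 6 ≡ 6 (mod 12), not 11.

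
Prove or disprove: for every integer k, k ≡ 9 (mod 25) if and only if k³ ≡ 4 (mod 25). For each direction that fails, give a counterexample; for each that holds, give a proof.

Equivalent; both directions hold.

(⇒) Suppose k ≡ 9 (mod 25). Write k = 25j + 9. Then (25j + 9)³ = 15625j³ + 16875j² + 6075j + 729 = 25(625j³ + 675j² + 243j + 29) + 4, so k³ ≡ 4 (mod 25).

(⇐) Conversely, suppose k³ ≡ 4 (mod 25). The only residue r in {0, …, 24} with r³ ≡ 4 (mod 25) is r = 9, so k ≡ 9 (mod 25).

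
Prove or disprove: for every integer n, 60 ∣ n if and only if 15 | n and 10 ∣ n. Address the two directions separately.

Forward direction. If 60 ∣ n, write n = 60q. Since 60 = 4·15, n = 15·(4q), so 15 ∣ n; and since 60 = 6·10, n = 10·(6q), so 10 ∣ n.

Converse. This fails: take n = 30. Both 15 ∣ 30 and 10 ∣ 30, yet 30 is not a multiple of 60 (since 30 = 0·60 + 30), so 60 ∤ 30.

Only the forward direction holds.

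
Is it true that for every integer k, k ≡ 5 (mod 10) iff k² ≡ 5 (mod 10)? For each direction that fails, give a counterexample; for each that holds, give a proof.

The biconditional holds.

(⟹) Suppose k ≡ 5 (mod 10). Write k = 10j + 5. Then (10j + 5)² = 100j² + 100j + 25 = 10(10j² + 10j + 2) + 5, so k² ≡ 5 (mod 10).

(⟸) For the converse, argue contrapositively. If k ≢ 5 (mod 10), then k is congruent to one of 0, 1, 2, 3, 4, 6, 7, 8, 9 modulo 10, and these give k² ≡ 0, 1, 4, 9, 6, 6, 9, 4, 1 respectively — never 5.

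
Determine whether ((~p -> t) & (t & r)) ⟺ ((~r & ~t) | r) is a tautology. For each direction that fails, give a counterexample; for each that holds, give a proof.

[⇒] Assume the antecedent. If r is true, (~r & ~t) | r reduces to true regardless of the other variables. If r is false, the antecedent cannot hold. Either way (~r & ~t) | r holds.

[⇐] This fails. Under r = F, t = F, p = F, the left side is false but the right side is true.

The forward direction holds; the converse fails.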